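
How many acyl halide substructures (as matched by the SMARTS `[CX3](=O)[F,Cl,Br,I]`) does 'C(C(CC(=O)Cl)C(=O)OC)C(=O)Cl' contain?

2

[CX3](=O)[F,Cl,Br,I] is the SMARTS for an acyl halide: a carbonyl carbon bonded to a halogen.
The molecule carries 2 separate instances of an acyl chloride (-C(=O)Cl) meeting every constraint; each maps to a distinct set of atoms, giving 2 matches.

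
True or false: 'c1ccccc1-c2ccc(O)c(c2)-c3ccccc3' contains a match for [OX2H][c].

The pattern [OX2H][c] describes a hydroxyl oxygen attached to an aromatic carbon — a phenol.
The molecule carries a hydroxyl group (-OH), whose atoms satisfy every constraint of the query, so the pattern matches.

True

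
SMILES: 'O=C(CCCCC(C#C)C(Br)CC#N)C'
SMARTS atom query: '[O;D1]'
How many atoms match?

1

Check the 15 heavy atoms by environment: 7× C (D2) → no; 3× C (D3) → no; 1× N (D1) → no; 1× O (D1) → match; 2× C (D1) → no; 1× Br (D1) → no.
That gives 1 matching atom.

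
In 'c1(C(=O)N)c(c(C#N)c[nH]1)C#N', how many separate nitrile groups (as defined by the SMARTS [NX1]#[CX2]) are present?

[NX1]#[CX2] is the SMARTS for a nitrile: a nitrogen triple-bonded to a two-connected carbon.
The molecule carries 2 separate instances of a nitrile (-C#N) meeting every constraint; each maps to a distinct set of atoms, giving 2 matches.

2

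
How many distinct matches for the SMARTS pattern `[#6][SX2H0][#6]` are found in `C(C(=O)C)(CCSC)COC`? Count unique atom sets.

1

[#6][SX2H0][#6] is the SMARTS for a thioether: an aliphatic sulfur bridging two carbons with no H on the sulfur.
Exactly one fragment in the molecule meets all constraints, giving 1 match.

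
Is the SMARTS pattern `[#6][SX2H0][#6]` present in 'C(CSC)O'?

The pattern [#6][SX2H0][#6] describes an aliphatic sulfur bridging two carbons with no H on the sulfur — a thioether.
The molecule carries a methylthio ether (-SCH3), whose atoms satisfy every constraint of the query, so the pattern matches.

Yes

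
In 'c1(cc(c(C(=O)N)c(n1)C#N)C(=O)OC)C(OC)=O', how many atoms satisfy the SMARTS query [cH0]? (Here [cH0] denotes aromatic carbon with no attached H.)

4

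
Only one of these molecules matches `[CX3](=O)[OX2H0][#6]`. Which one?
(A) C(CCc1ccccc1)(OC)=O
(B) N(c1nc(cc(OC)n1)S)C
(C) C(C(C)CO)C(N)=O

[CX3](=O)[OX2H0][#6] describes a carbonyl carbon bonded to an oxygen that is itself bonded to carbon (no H on that O) (an ester).
(A) contains a methyl-ester group (-C(=O)OCH3), which satisfies every atom and bond constraint.
(B) has a methoxy ether (-OCH3) but the ether oxygen is not adjacent to a C=O carbon.
(C) has a primary amide (-C(=O)NH2) but the carbonyl is bonded to N, not to an O-C linkage.
So the answer is (A).

A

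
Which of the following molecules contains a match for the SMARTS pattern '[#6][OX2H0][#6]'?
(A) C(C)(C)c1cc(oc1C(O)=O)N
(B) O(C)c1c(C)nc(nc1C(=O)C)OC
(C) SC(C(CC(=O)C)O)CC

B

[#6][OX2H0][#6] describes an aliphatic oxygen bridging two carbons with no H on the oxygen (an ether).
(A) has a carboxylic acid group (-C(=O)OH) but the -OH oxygen has H1; the =O is OX1, not OX2.
(B) contains a methoxy ether (-OCH3), which satisfies every atom and bond constraint.
(C) has a hydroxyl group (-OH) but the oxygen has H1, not H0 bridging two carbons.
So the answer is (B).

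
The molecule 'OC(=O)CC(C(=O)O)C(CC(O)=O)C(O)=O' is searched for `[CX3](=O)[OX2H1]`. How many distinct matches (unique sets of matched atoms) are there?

[CX3](=O)[OX2H1] is the SMARTS for a carboxylic acid: an sp2 carbon double-bonded to O and single-bonded to an -OH oxygen.
The molecule carries 4 separate instances of a carboxylic acid group (-C(=O)OH) meeting every constraint; each maps to a distinct set of atoms, giving 4 matches.

4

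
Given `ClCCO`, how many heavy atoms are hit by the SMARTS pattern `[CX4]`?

Check the 4 heavy atoms by environment: 2× C (X4) → match; 1× Cl (X1) → no; 1× O (X2) → no.
That gives 2 matching atoms.

2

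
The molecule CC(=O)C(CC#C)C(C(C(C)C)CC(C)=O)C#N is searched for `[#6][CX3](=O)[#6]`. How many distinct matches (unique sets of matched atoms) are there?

2

[#6][CX3](=O)[#6] is the SMARTS for a ketone: a carbonyl carbon (no H) flanked by two carbons.
The molecule carries 2 separate instances of an acetyl/ketone group (-C(=O)CH3) meeting every constraint; each maps to a distinct set of atoms, giving 2 matches.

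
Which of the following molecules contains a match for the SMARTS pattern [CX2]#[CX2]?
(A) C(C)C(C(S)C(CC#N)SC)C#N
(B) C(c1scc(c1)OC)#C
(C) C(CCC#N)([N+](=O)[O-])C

B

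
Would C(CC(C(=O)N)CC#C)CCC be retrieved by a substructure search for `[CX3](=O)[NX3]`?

The pattern [CX3](=O)[NX3] describes a carbonyl carbon bonded to a trivalent nitrogen — an amide.
The molecule carries a primary amide (-C(=O)NH2), whose atoms satisfy every constraint of the query, so the pattern matches.

Yes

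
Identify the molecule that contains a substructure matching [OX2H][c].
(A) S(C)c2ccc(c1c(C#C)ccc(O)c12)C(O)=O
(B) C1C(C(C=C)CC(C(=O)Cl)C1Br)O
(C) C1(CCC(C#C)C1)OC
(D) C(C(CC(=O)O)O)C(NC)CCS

A

[OX2H][c] describes a hydroxyl oxygen attached to an aromatic carbon (a phenol).
(A) contains a hydroxyl group (-OH), which satisfies every atom and bond constraint.
(B) has a hydroxyl group (-OH) but the -OH is on an aliphatic carbon, not an aromatic c.
(C) has a methoxy ether (-OCH3) but the oxygen has H0, not H1.
(D) has a hydroxyl group (-OH) but the -OH is on an aliphatic carbon, not an aromatic c.
So the answer is (A).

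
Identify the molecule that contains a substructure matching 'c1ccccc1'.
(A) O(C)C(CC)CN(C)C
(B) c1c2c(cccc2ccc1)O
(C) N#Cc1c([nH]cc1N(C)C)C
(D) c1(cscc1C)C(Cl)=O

B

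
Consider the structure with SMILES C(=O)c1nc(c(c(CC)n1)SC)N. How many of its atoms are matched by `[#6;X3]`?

5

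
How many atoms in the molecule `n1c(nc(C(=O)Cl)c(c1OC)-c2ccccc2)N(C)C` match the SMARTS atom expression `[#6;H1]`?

The query [#6;H1] means: any carbon bearing exactly one hydrogen.
Check the 20 heavy atoms by environment: 2× n (aromatic, H0) → no; 5× c (aromatic, H0) → no; 1× N (H0) → no; 3× C (H3) → no; 5× c (aromatic, H1) → match; 1× C (H0) → no; 2× O (H0) → no; 1× Cl (H0) → no.
That gives 5 matching atoms.

5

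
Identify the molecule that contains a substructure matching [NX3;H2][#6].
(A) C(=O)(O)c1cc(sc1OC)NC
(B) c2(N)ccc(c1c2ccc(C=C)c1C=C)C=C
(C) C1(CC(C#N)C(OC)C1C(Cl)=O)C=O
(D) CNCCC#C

B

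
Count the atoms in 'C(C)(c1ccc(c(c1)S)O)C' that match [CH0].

Check the 11 heavy atoms by environment: 3× c (aromatic, H0) → no; 3× c (aromatic, H1) → no; 1× S (H1) → no; 1× C (H1) → no; 2× C (H3) → no; 1× O (H1) → no.
No environment satisfies the query, so 0 matching atoms.

0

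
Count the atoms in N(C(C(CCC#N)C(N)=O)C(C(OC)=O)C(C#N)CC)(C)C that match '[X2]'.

The query [X2] means: any atom with exactly two total connections (bonds + H).
Check the 22 heavy atoms by environment: 11× C (X4) → no; 2× C (X2) → match; 2× N (X1) → no; 2× C (X3) → no; 2× O (X1) → no; 2× N (X3) → no; 1× O (X2) → match.
Summing the matching environments: 2 + 1 = 3 matching atoms.

3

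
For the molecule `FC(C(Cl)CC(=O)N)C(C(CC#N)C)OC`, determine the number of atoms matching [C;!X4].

2

Check the 16 heavy atoms by environment: 8× C (X4) → no; 1× O (X2) → no; 1× C (X2) → match; 1× N (X1) → no; 1× F (X1) → no; 1× Cl (X1) → no; 1× C (X3) → match; 1× O (X1) → no; 1× N (X3) → no.
Summing the matching environments: 1 + 1 = 2 matching atoms.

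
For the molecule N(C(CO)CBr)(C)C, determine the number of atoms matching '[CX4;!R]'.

Check the 8 heavy atoms by environment: 5× C (X4, acyclic) → match; 1× O (X2, acyclic) → no; 1× Br (X1, acyclic) → no; 1× N (X3, acyclic) → no.
That gives 5 matching atoms.

5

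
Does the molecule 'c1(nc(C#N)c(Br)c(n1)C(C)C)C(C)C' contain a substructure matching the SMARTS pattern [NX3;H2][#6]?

No

The pattern [NX3;H2][#6] describes a trivalent nitrogen with two H attached to carbon — a primary amine.
The closest candidate here is a nitrile (-C#N), but the nitrogen is NX1 (triple-bonded), not NX3 with two H. No other fragment satisfies the full query, so there is no match.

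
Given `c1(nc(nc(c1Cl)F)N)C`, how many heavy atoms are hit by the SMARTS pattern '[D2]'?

2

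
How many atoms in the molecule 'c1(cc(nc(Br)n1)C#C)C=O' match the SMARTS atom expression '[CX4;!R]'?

0

The query [CX4;!R] means: aliphatic carbon with four total connections, not in a ring.
Check the 11 heavy atoms by environment: 2× n (aromatic, X2, in 6-ring) → no; 4× c (aromatic, X3, in 6-ring) → no; 1× C (X3, acyclic) → no; 1× O (X1, acyclic) → no; 1× Br (X1, acyclic) → no; 2× C (X2, acyclic) → no.
No environment satisfies the query, so 0 matching atoms.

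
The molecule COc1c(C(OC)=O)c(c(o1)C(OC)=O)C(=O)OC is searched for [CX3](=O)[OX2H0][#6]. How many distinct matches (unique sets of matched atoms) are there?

3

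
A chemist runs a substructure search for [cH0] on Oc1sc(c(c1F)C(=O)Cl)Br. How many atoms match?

4

Check the 11 heavy atoms by environment: 1× s (aromatic, H0) → no; 4× c (aromatic, H0) → match; 1× Br (H0) → no; 1× C (H0) → no; 1× O (H0) → no; 1× Cl (H0) → no; 1× F (H0) → no; 1× O (H1) → no.
That gives 4 matching atoms.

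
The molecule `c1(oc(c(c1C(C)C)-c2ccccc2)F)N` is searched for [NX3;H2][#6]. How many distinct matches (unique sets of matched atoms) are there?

[NX3;H2][#6] is the SMARTS for a primary amine: a trivalent nitrogen with two H attached to carbon.
Exactly one fragment in the molecule meets all constraints, giving 1 match.

1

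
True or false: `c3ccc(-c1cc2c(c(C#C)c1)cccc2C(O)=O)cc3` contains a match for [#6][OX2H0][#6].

False

The pattern [#6][OX2H0][#6] describes an aliphatic oxygen bridging two carbons with no H on the oxygen — an ether.
The closest candidate here is a carboxylic acid group (-C(=O)OH), but the -OH oxygen has H1; the =O is OX1, not OX2. No other fragment satisfies the full query, so there is no match.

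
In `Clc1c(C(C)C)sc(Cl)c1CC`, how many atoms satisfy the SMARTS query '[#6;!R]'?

5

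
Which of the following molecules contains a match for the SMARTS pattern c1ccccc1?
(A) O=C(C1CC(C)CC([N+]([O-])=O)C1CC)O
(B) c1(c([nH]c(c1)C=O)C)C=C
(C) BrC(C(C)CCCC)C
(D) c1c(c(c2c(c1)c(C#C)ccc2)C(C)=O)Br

D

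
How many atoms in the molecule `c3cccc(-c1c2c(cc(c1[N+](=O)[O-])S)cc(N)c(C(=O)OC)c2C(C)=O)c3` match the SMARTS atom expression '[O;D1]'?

The query [O;D1] means: aliphatic oxygen bonded to exactly one heavy atom.
Check the 28 heavy atoms by environment: 9× c (aromatic, D3) → no; 7× c (aromatic, D2) → no; 2× C (D3) → no; 3× O (D1) → match; 2× C (D1) → no; 1× N (D1) → no; 1× S (D1) → no; 1× N (charge +1, D3) → no; 1× O (charge -1, D1) → match; 1× O (D2) → no.
Summing the matching environments: 3 + 1 = 4 matching atoms.

4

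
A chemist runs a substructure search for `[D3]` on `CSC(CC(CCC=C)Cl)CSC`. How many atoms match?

The query [D3] means: atom with exactly three heavy-atom neighbours.
Check the 13 heavy atoms by environment: 5× C (D2) → no; 2× C (D3) → match; 3× C (D1) → no; 2× S (D2) → no; 1× Cl (D1) → no.
That gives 2 matching atoms.

2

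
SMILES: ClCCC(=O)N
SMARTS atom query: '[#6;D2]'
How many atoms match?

Check the 6 heavy atoms by environment: 2× C (D2) → match; 1× Cl (D1) → no; 1× C (D3) → no; 1× O (D1) → no; 1× N (D1) → no.
That gives 2 matching atoms.

2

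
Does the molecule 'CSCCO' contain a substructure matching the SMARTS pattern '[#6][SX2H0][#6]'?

Yes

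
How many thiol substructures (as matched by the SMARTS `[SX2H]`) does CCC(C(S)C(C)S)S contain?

3

[SX2H] is the SMARTS for a thiol: an aliphatic sulfur with two connections, one being H.
The molecule carries 3 separate instances of a thiol (-SH) meeting every constraint; each maps to a distinct set of atoms, giving 3 matches.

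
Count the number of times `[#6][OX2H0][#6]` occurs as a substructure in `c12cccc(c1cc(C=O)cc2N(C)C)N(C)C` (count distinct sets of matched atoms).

0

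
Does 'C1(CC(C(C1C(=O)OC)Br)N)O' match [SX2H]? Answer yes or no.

The pattern [SX2H] describes an aliphatic sulfur with two connections, one being H — a thiol.
The closest candidate here is a hydroxyl group (-OH), but it is an -OH, not an -SH. No other fragment satisfies the full query, so there is no match.

No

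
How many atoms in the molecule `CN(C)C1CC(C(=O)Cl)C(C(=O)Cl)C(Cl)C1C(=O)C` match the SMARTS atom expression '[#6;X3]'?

3

The query [#6;X3] means: any carbon (aromatic or not) with three total connections.
Check the 19 heavy atoms by environment: 9× C (X4) → no; 1× N (X3) → no; 3× C (X3) → match; 3× O (X1) → no; 3× Cl (X1) → no.
That gives 3 matching atoms.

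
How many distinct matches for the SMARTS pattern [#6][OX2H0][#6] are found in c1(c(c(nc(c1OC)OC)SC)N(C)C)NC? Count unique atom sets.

[#6][OX2H0][#6] is the SMARTS for an ether: an aliphatic oxygen bridging two carbons with no H on the oxygen.
The molecule carries 2 separate instances of a methoxy ether (-OCH3) meeting every constraint; each maps to a distinct set of atoms, giving 2 matches.

2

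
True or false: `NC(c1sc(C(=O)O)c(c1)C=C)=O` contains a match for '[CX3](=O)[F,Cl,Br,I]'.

The pattern [CX3](=O)[F,Cl,Br,I] describes a carbonyl carbon bonded to a halogen — an acyl halide.
The closest candidate here is a carboxylic acid group (-C(=O)OH), but the carbonyl is bonded to -OH, not to a halogen. No other fragment satisfies the full query, so there is no match.

False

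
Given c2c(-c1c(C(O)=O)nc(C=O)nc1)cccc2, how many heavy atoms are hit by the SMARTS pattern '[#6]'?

Check the 17 heavy atoms by environment: 2× n (aromatic) → no; 10× c (aromatic) → match; 2× C → match; 3× O → no.
Summing the matching environments: 10 + 2 = 12 matching atoms.

12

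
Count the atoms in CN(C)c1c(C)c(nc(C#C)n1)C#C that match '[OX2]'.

Check the 14 heavy atoms by environment: 2× n (aromatic, X2) → no; 4× c (aromatic, X3) → no; 4× C (X2) → no; 1× N (X3) → no; 3× C (X4) → no.
No environment satisfies the query, so 0 matching atoms.

0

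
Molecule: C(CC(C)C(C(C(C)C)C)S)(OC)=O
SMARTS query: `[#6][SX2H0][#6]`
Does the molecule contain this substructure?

No

The pattern [#6][SX2H0][#6] describes an aliphatic sulfur bridging two carbons with no H on the sulfur — a thioether.
The closest candidate here is a thiol (-SH), but the sulfur has H1, not H0 bridging two carbons. No other fragment satisfies the full query, so there is no match.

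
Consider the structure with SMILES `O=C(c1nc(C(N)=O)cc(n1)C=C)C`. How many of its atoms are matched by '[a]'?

6

The query [a] means: a matches any aromatic atom.
Check the 14 heavy atoms by environment: 2× n (aromatic) → match; 4× c (aromatic) → match; 5× C → no; 2× O → no; 1× N → no.
Summing the matching environments: 2 + 4 = 6 matching atoms.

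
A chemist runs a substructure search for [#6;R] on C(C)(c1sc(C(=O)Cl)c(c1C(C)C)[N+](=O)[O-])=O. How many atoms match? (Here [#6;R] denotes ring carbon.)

Check the 17 heavy atoms by environment: 1× s (aromatic, in 5-ring) → no; 4× c (aromatic, in 5-ring) → match; 6× C (acyclic) → no; 3× O (acyclic) → no; 1× Cl (acyclic) → no; 1× N (charge +1, acyclic) → no; 1× O (charge -1, acyclic) → no.
That gives 4 matching atoms.

4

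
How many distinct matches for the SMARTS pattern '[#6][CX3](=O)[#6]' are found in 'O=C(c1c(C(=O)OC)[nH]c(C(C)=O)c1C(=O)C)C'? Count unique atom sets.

3

[#6][CX3](=O)[#6] is the SMARTS for a ketone: a carbonyl carbon (no H) flanked by two carbons.
The molecule carries 3 separate instances of an acetyl/ketone group (-C(=O)CH3) meeting every constraint; each maps to a distinct set of atoms, giving 3 matches.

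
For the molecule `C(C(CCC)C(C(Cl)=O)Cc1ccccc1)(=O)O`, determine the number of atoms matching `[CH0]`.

2

The query [CH0] means: aliphatic carbon with no attached hydrogen.
Check the 18 heavy atoms by environment: 3× C (H2) → no; 2× C (H1) → no; 1× C (H3) → no; 1× c (aromatic, H0) → no; 5× c (aromatic, H1) → no; 2× C (H0) → match; 2× O (H0) → no; 1× O (H1) → no; 1× Cl (H0) → no.
That gives 2 matching atoms.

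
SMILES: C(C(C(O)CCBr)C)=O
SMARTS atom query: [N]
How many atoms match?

Check the 9 heavy atoms by environment: 6× C → no; 2× O → no; 1× Br → no.
No environment satisfies the query, so 0 matching atoms.

0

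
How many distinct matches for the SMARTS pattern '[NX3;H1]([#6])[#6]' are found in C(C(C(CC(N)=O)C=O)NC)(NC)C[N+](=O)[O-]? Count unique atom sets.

2

[NX3;H1]([#6])[#6] is the SMARTS for a secondary amine: a trivalent nitrogen with one H, bonded to two carbons.
The molecule carries 2 separate instances of an N-methylamino group (-NHCH3) meeting every constraint; each maps to a distinct set of atoms, giving 2 matches.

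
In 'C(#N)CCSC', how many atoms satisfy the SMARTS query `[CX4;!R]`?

The query [CX4;!R] means: aliphatic carbon with four total connections, not in a ring.
Check the 6 heavy atoms by environment: 3× C (X4, acyclic) → match; 1× C (X2, acyclic) → no; 1× N (X1, acyclic) → no; 1× S (X2, acyclic) → no.
That gives 3 matching atoms.

3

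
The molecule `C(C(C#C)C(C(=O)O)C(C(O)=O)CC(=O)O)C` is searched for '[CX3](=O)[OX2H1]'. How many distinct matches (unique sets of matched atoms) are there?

3

[CX3](=O)[OX2H1] is the SMARTS for a carboxylic acid: an sp2 carbon double-bonded to O and single-bonded to an -OH oxygen.
The molecule carries 3 separate instances of a carboxylic acid group (-C(=O)OH) meeting every constraint; each maps to a distinct set of atoms, giving 3 matches.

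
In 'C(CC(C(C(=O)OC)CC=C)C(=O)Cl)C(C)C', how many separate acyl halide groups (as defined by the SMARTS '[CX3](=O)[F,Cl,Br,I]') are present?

1

[CX3](=O)[F,Cl,Br,I] is the SMARTS for an acyl halide: a carbonyl carbon bonded to a halogen.
Exactly one fragment in the molecule meets all constraints, giving 1 match.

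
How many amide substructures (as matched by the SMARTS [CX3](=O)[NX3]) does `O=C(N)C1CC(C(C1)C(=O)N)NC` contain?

2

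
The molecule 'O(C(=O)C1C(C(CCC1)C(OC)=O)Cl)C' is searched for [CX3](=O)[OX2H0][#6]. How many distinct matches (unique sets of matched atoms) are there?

2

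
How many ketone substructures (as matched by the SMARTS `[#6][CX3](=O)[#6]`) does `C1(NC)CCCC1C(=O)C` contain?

[#6][CX3](=O)[#6] is the SMARTS for a ketone: a carbonyl carbon (no H) flanked by two carbons.
Exactly one fragment in the molecule meets all constraints, giving 1 match.

1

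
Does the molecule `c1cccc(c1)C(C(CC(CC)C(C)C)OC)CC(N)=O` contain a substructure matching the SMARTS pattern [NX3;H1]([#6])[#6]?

The pattern [NX3;H1]([#6])[#6] describes a trivalent nitrogen with one H, bonded to two carbons — a secondary amine.
The closest candidate here is a primary amide (-C(=O)NH2), but the -C(=O)NH2 nitrogen has H2, not H1. No other fragment satisfies the full query, so there is no match.

No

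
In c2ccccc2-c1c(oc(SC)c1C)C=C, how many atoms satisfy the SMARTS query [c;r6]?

6

The query [c;r6] means: aromatic carbon that belongs to a six-membered ring.
Check the 16 heavy atoms by environment: 1× o (aromatic, in 5-ring) → no; 4× c (aromatic, in 5-ring) → no; 4× C (acyclic) → no; 1× S (acyclic) → no; 6× c (aromatic, in 6-ring) → match.
That gives 6 matching atoms.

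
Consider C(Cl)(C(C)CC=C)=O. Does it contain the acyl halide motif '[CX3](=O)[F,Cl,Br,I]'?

The pattern [CX3](=O)[F,Cl,Br,I] describes a carbonyl carbon bonded to a halogen — an acyl halide.
The molecule carries an acyl chloride (-C(=O)Cl), whose atoms satisfy every constraint of the query, so the pattern matches.

Yes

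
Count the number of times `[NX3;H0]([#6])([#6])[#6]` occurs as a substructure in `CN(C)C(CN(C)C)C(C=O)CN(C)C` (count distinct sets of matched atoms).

[NX3;H0]([#6])([#6])[#6] is the SMARTS for a tertiary amine: a trivalent nitrogen with no H, bonded to three carbons.
The molecule carries 3 separate instances of a dimethylamino group (-N(CH3)2) meeting every constraint; each maps to a distinct set of atoms, giving 3 matches.

3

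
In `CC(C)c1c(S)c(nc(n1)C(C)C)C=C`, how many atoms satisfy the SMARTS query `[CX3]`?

Check the 15 heavy atoms by environment: 2× n (aromatic, X2) → no; 4× c (aromatic, X3) → no; 1× S (X2) → no; 2× C (X3) → match; 6× C (X4) → no.
That gives 2 matching atoms.

2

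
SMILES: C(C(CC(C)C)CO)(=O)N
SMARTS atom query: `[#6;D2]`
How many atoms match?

2

The query [#6;D2] means: any carbon bonded to exactly two heavy atoms.
Check the 10 heavy atoms by environment: 2× C (D2) → match; 3× C (D3) → no; 2× O (D1) → no; 2× C (D1) → no; 1× N (D1) → no.
That gives 2 matching atoms.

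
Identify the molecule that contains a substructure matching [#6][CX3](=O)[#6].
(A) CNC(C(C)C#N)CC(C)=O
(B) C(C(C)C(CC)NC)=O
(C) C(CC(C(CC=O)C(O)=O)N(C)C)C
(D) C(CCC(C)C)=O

A

[#6][CX3](=O)[#6] describes a carbonyl carbon (no H) flanked by two carbons (a ketone).
(A) contains an acetyl/ketone group (-C(=O)CH3), which satisfies every atom and bond constraint.
(B) has an aldehyde (-CHO) but the carbonyl carbon has H1, so it is not flanked by two carbons.
(C) has an aldehyde (-CHO) but the carbonyl carbon has H1, so it is not flanked by two carbons.
(D) has an aldehyde (-CHO) but the carbonyl carbon has H1, so it is not flanked by two carbons.
So the answer is (A).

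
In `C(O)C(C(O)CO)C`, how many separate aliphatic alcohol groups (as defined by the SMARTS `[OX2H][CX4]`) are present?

[OX2H][CX4] is the SMARTS for an aliphatic alcohol: a hydroxyl oxygen bound to an sp3 (X4) carbon.
The molecule carries 3 separate instances of a hydroxyl group (-OH) meeting every constraint; each maps to a distinct set of atoms, giving 3 matches.

3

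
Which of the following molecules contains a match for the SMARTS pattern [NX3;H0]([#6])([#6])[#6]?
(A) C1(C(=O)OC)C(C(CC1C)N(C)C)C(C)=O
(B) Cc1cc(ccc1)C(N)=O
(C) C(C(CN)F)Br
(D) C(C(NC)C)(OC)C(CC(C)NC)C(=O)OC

[NX3;H0]([#6])([#6])[#6] describes a trivalent nitrogen with no H, bonded to three carbons (a tertiary amine).
(A) contains a dimethylamino group (-N(CH3)2), which satisfies every atom and bond constraint.
(B) has a primary amide (-C(=O)NH2) but the amide nitrogen has H2 and only one carbon neighbour.
(C) has a primary amino group (-NH2) but the nitrogen has H2, not H0 with three carbons.
(D) has an N-methylamino group (-NHCH3) but the nitrogen still has one H (H1), not H0.
So the answer is (A).

A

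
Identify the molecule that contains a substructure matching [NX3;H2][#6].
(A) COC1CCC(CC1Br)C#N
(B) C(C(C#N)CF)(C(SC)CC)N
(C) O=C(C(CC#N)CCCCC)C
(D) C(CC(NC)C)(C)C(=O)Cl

[NX3;H2][#6] describes a trivalent nitrogen with two H attached to carbon (a primary amine).
(A) has a nitrile (-C#N) but the nitrogen is NX1 (triple-bonded), not NX3 with two H.
(B) contains a primary amino group (-NH2), which satisfies every atom and bond constraint.
(C) has a nitrile (-C#N) but the nitrogen is NX1 (triple-bonded), not NX3 with two H.
(D) has an N-methylamino group (-NHCH3) but the nitrogen bears two carbons and only one H (H1), not H2.
So the answer is (B).

B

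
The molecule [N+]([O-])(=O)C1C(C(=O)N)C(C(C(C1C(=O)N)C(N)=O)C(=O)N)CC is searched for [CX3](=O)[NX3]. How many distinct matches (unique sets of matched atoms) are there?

4

[CX3](=O)[NX3] is the SMARTS for an amide: a carbonyl carbon bonded to a trivalent nitrogen.
The molecule carries 4 separate instances of a primary amide (-C(=O)NH2) meeting every constraint; each maps to a distinct set of atoms, giving 4 matches.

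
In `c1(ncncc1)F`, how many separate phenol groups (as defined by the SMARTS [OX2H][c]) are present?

[OX2H][c] is the SMARTS for a phenol: a hydroxyl oxygen attached to an aromatic carbon.
No fragment in the molecule satisfies every constraint, giving 0 matches.

0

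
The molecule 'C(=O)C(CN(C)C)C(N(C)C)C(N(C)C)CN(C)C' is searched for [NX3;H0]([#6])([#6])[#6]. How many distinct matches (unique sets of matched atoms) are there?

4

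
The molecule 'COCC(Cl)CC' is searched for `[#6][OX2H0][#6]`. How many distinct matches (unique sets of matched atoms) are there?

[#6][OX2H0][#6] is the SMARTS for an ether: an aliphatic oxygen bridging two carbons with no H on the oxygen.
Exactly one fragment in the molecule meets all constraints, giving 1 match.

1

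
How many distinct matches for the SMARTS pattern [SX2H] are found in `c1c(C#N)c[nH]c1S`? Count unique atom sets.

[SX2H] is the SMARTS for a thiol: an aliphatic sulfur with two connections, one being H.
Exactly one fragment in the molecule meets all constraints, giving 1 match.

1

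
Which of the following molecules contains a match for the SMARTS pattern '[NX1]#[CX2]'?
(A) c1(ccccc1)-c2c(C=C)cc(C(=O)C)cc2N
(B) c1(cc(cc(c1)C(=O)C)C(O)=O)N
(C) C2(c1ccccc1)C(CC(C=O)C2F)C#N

[NX1]#[CX2] describes a nitrogen triple-bonded to a two-connected carbon (a nitrile).
(A) has a primary amino group (-NH2) but the nitrogen is NX3 (three connections), not NX1 triple-bonded.
(B) has a primary amino group (-NH2) but the nitrogen is NX3 (three connections), not NX1 triple-bonded.
(C) contains a nitrile (-C#N), which satisfies every atom and bond constraint.
So the answer is (C).

C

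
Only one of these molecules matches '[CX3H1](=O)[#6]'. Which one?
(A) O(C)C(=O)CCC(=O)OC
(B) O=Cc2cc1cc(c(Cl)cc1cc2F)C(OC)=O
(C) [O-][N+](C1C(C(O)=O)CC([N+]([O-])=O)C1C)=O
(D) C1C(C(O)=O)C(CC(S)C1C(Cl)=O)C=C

B

[CX3H1](=O)[#6] describes an sp2 carbon with one H, double-bonded to O and single-bonded to carbon (an aldehyde).
(A) has a methyl-ester group (-C(=O)OCH3) but the carbonyl carbon has H0, not H1.
(B) contains an aldehyde (-CHO), which satisfies every atom and bond constraint.
(C) has a carboxylic acid group (-C(=O)OH) but the carbonyl carbon has H0 and is bonded to O, not H1.
(D) has a carboxylic acid group (-C(=O)OH) but the carbonyl carbon has H0 and is bonded to O, not H1.
So the answer is (B).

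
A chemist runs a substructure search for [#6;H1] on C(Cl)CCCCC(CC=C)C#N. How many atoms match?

Check the 12 heavy atoms by environment: 7× C (H2) → no; 2× C (H1) → match; 1× Cl (H0) → no; 1× C (H0) → no; 1× N (H0) → no.
That gives 2 matching atoms.

2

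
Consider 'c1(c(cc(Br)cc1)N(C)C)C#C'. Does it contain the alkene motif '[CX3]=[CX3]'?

No

The pattern [CX3]=[CX3] describes a non-aromatic C=C double bond between two sp2 carbons — an alkene.
The closest candidate here is an ethynyl group (-C#CH), but the C-C bond is a triple bond, not a double bond. No other fragment satisfies the full query, so there is no match.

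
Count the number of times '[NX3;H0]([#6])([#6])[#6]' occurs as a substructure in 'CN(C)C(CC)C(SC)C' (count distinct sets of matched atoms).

[NX3;H0]([#6])([#6])[#6] is the SMARTS for a tertiary amine: a trivalent nitrogen with no H, bonded to three carbons.
Exactly one fragment in the molecule meets all constraints, giving 1 match.

1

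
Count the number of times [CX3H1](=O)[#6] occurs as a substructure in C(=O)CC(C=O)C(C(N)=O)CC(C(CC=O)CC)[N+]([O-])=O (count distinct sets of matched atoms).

3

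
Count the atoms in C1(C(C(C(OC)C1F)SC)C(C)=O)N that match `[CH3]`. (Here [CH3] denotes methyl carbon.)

The query [CH3] means: aliphatic carbon with exactly three hydrogens.
Check the 14 heavy atoms by environment: 5× C (H1) → no; 1× S (H0) → no; 3× C (H3) → match; 1× N (H2) → no; 2× O (H0) → no; 1× F (H0) → no; 1× C (H0) → no.
That gives 3 matching atoms.

3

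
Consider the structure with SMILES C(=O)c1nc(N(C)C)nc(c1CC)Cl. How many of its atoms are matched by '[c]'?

The query [c] means: lowercase c matches aromatic carbon only.
Check the 14 heavy atoms by environment: 2× n (aromatic) → no; 4× c (aromatic) → match; 1× N → no; 5× C → no; 1× Cl → no; 1× O → no.
That gives 4 matching atoms.

4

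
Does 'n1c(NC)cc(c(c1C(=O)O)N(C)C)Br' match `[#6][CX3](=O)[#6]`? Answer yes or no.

No

The pattern [#6][CX3](=O)[#6] describes a carbonyl carbon (no H) flanked by two carbons — a ketone.
The closest candidate here is a carboxylic acid group (-C(=O)OH), but one neighbour of the carbonyl carbon is O, not C. No other fragment satisfies the full query, so there is no match.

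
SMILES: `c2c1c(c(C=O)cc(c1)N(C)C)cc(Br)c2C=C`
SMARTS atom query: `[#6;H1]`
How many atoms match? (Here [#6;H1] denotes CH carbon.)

6

The query [#6;H1] means: any carbon bearing exactly one hydrogen.
Check the 18 heavy atoms by environment: 6× c (aromatic, H0) → no; 4× c (aromatic, H1) → match; 1× Br (H0) → no; 2× C (H1) → match; 1× O (H0) → no; 1× N (H0) → no; 2× C (H3) → no; 1× C (H2) → no.
Summing the matching environments: 4 + 2 = 6 matching atoms.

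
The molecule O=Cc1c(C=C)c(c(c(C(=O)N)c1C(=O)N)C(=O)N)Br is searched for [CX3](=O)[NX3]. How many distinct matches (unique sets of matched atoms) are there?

3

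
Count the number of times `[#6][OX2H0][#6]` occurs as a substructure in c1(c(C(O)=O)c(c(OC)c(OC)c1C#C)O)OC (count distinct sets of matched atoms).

[#6][OX2H0][#6] is the SMARTS for an ether: an aliphatic oxygen bridging two carbons with no H on the oxygen.
The molecule carries 3 separate instances of a methoxy ether (-OCH3) meeting every constraint; each maps to a distinct set of atoms, giving 3 matches.

3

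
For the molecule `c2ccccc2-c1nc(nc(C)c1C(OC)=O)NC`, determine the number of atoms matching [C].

The query [C] means: uppercase C matches aliphatic (non-aromatic) carbon only.
Check the 19 heavy atoms by environment: 2× n (aromatic) → no; 10× c (aromatic) → no; 4× C → match; 2× O → no; 1× N → no.
That gives 4 matching atoms.

4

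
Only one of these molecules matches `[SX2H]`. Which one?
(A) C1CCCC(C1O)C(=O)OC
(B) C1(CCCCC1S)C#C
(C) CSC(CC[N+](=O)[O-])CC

[SX2H] describes an aliphatic sulfur with two connections, one being H (a thiol).
(A) has a hydroxyl group (-OH) but it is an -OH, not an -SH.
(B) contains a thiol (-SH), which satisfies every atom and bond constraint.
(C) has a methylthio ether (-SCH3) but the sulfur has H0 (bonded to two carbons), not H1.
So the answer is (B).

B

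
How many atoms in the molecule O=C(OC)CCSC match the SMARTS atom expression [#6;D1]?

The query [#6;D1] means: carbon bonded to exactly one heavy atom.
Check the 8 heavy atoms by environment: 2× C (D2) → no; 1× C (D3) → no; 1× O (D1) → no; 1× O (D2) → no; 2× C (D1) → match; 1× S (D2) → no.
That gives 2 matching atoms.

2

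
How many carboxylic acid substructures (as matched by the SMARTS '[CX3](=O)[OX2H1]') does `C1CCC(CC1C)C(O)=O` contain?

[CX3](=O)[OX2H1] is the SMARTS for a carboxylic acid: an sp2 carbon double-bonded to O and single-bonded to an -OH oxygen.
Exactly one fragment in the molecule meets all constraints, giving 1 match.

1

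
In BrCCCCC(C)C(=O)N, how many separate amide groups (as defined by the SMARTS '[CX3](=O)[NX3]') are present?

1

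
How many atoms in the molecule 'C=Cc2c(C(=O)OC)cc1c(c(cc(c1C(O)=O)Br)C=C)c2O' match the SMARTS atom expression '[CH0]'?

Check the 23 heavy atoms by environment: 8× c (aromatic, H0) → no; 2× c (aromatic, H1) → no; 2× C (H0) → match; 3× O (H0) → no; 1× C (H3) → no; 1× Br (H0) → no; 2× O (H1) → no; 2× C (H1) → no; 2× C (H2) → no.
That gives 2 matching atoms.

2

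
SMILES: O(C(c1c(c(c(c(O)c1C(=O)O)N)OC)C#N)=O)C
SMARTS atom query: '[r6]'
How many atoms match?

6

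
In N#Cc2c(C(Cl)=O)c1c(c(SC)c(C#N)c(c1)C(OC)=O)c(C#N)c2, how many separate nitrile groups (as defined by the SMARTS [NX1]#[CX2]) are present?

[NX1]#[CX2] is the SMARTS for a nitrile: a nitrogen triple-bonded to a two-connected carbon.
The molecule carries 3 separate instances of a nitrile (-C#N) meeting every constraint; each maps to a distinct set of atoms, giving 3 matches.

3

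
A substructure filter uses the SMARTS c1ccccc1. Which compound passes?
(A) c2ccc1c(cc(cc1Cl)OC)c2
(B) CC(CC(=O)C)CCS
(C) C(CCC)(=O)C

c1ccccc1 describes six aromatic carbons in a ring (a benzene ring).
(A) contains the required atom environment, so the pattern matches.
(B) has a methyl group (-CH3) but no six-membered all-carbon aromatic ring is present.
(C) has a methyl group (-CH3) but no six-membered all-carbon aromatic ring is present.
So the answer is (A).

A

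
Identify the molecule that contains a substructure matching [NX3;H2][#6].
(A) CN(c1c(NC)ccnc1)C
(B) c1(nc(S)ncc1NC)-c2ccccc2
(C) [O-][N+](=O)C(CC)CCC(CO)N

C

[NX3;H2][#6] describes a trivalent nitrogen with two H attached to carbon (a primary amine).
(A) has a dimethylamino group (-N(CH3)2) but the nitrogen has H0, not H2.
(B) has an N-methylamino group (-NHCH3) but the nitrogen bears two carbons and only one H (H1), not H2.
(C) contains a primary amino group (-NH2), which satisfies every atom and bond constraint.
So the answer is (C).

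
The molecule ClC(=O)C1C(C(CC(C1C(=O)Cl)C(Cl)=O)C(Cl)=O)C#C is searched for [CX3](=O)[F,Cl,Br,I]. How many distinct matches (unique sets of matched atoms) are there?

[CX3](=O)[F,Cl,Br,I] is the SMARTS for an acyl halide: a carbonyl carbon bonded to a halogen.
The molecule carries 4 separate instances of an acyl chloride (-C(=O)Cl) meeting every constraint; each maps to a distinct set of atoms, giving 4 matches.

4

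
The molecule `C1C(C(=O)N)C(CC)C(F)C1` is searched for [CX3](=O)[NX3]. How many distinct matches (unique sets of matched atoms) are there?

1

[CX3](=O)[NX3] is the SMARTS for an amide: a carbonyl carbon bonded to a trivalent nitrogen.
Exactly one fragment in the molecule meets all constraints, giving 1 match.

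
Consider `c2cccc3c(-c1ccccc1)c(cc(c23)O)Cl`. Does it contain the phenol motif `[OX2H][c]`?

The pattern [OX2H][c] describes a hydroxyl oxygen attached to an aromatic carbon — a phenol.
The molecule carries a hydroxyl group (-OH), whose atoms satisfy every constraint of the query, so the pattern matches.

Yes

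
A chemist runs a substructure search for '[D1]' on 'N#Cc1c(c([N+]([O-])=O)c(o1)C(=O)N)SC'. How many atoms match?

The query [D1] means: atom with exactly one heavy-atom neighbour (degree 1).
Check the 15 heavy atoms by environment: 1× o (aromatic, D2) → no; 4× c (aromatic, D3) → no; 1× C (D2) → no; 2× N (D1) → match; 1× C (D3) → no; 2× O (D1) → match; 1× N (charge +1, D3) → no; 1× O (charge -1, D1) → match; 1× S (D2) → no; 1× C (D1) → match.
Summing the matching environments: 2 + 2 + 1 + 1 = 6 matching atoms.

6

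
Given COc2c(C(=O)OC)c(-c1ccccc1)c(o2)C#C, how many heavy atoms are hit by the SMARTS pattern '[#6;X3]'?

11

The query [#6;X3] means: any carbon (aromatic or not) with three total connections.
Check the 19 heavy atoms by environment: 1× o (aromatic, X2) → no; 10× c (aromatic, X3) → match; 1× C (X3) → match; 1× O (X1) → no; 2× O (X2) → no; 2× C (X4) → no; 2× C (X2) → no.
Summing the matching environments: 10 + 1 = 11 matching atoms.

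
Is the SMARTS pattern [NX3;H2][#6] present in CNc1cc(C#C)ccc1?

No

The pattern [NX3;H2][#6] describes a trivalent nitrogen with two H attached to carbon — a primary amine.
The closest candidate here is an N-methylamino group (-NHCH3), but the nitrogen bears two carbons and only one H (H1), not H2. No other fragment satisfies the full query, so there is no match.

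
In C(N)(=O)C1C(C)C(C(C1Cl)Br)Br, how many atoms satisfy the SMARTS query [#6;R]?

5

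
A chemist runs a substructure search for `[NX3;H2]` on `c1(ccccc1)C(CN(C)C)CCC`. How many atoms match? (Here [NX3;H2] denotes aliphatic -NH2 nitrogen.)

0

The query [NX3;H2] means: aliphatic N with 3 total connections, two of them H — an -NH2 nitrogen (amine or amide).
Check the 14 heavy atoms by environment: 3× C (H2, X4) → no; 1× C (H1, X4) → no; 1× N (H0, X3) → no; 3× C (H3, X4) → no; 1× c (aromatic, H0, X3) → no; 5× c (aromatic, H1, X3) → no.
No environment satisfies the query, so 0 matching atoms.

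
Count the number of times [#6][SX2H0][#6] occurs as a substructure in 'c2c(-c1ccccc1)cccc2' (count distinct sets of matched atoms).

0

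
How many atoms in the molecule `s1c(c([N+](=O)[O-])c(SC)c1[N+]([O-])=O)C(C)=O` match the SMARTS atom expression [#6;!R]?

3

The query [#6;!R] means: carbon not in any ring.
Check the 16 heavy atoms by environment: 1× s (aromatic, in 5-ring) → no; 4× c (aromatic, in 5-ring) → no; 3× C (acyclic) → match; 3× O (acyclic) → no; 2× N (charge +1, acyclic) → no; 2× O (charge -1, acyclic) → no; 1× S (acyclic) → no.
That gives 3 matching atoms.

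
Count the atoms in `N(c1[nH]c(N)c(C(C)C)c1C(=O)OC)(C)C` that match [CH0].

1

Check the 16 heavy atoms by environment: 1× n (aromatic, H1) → no; 4× c (aromatic, H0) → no; 1× N (H0) → no; 5× C (H3) → no; 1× N (H2) → no; 1× C (H0) → match; 2× O (H0) → no; 1× C (H1) → no.
That gives 1 matching atom.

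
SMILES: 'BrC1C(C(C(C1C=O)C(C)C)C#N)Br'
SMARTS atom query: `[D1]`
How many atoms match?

The query [D1] means: atom with exactly one heavy-atom neighbour (degree 1).
Check the 14 heavy atoms by environment: 6× C (D3) → no; 2× Br (D1) → match; 2× C (D1) → match; 2× C (D2) → no; 1× O (D1) → match; 1× N (D1) → match.
Summing the matching environments: 2 + 2 + 1 + 1 = 6 matching atoms.

6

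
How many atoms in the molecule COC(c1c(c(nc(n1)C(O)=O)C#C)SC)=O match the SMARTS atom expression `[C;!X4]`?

The query [C;!X4] means: aliphatic carbon that does not have four total connections.
Check the 17 heavy atoms by environment: 2× n (aromatic, X2) → no; 4× c (aromatic, X3) → no; 1× S (X2) → no; 2× C (X4) → no; 2× C (X3) → match; 2× O (X1) → no; 2× O (X2) → no; 2× C (X2) → match.
Summing the matching environments: 2 + 2 = 4 matching atoms.

4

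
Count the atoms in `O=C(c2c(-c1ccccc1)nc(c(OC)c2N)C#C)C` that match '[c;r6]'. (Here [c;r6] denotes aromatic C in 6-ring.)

11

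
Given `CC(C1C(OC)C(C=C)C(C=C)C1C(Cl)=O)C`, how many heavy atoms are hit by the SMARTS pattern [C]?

14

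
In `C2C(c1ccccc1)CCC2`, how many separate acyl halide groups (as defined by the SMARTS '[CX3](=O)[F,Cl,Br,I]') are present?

0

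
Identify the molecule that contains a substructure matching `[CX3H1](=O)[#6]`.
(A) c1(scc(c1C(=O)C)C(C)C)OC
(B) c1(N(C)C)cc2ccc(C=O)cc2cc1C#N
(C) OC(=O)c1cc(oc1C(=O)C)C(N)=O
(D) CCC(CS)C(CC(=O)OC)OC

[CX3H1](=O)[#6] describes an sp2 carbon with one H, double-bonded to O and single-bonded to carbon (an aldehyde).
(A) has an acetyl/ketone group (-C(=O)CH3) but the carbonyl carbon has H0 (two carbon neighbours), not H1.
(B) contains an aldehyde (-CHO), which satisfies every atom and bond constraint.
(C) has a carboxylic acid group (-C(=O)OH) but the carbonyl carbon has H0 and is bonded to O, not H1.
(D) has a methyl-ester group (-C(=O)OCH3) but the carbonyl carbon has H0, not H1.
So the answer is (B).

B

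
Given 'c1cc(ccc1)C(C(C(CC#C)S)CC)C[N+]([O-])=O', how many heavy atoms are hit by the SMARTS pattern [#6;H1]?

9

The query [#6;H1] means: any carbon bearing exactly one hydrogen.
Check the 19 heavy atoms by environment: 3× C (H2) → no; 4× C (H1) → match; 1× N (charge +1, H0) → no; 1× O (charge -1, H0) → no; 1× O (H0) → no; 1× C (H3) → no; 1× S (H1) → no; 1× c (aromatic, H0) → no; 5× c (aromatic, H1) → match; 1× C (H0) → no.
Summing the matching environments: 4 + 5 = 9 matching atoms.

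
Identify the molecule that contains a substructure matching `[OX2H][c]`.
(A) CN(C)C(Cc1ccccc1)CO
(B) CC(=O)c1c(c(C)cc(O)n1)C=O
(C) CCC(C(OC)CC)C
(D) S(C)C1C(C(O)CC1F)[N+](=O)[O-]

[OX2H][c] describes a hydroxyl oxygen attached to an aromatic carbon (a phenol).
(A) has a hydroxyl group (-OH) but the -OH is on an aliphatic carbon, not an aromatic c.
(B) contains a hydroxyl group (-OH), which satisfies every atom and bond constraint.
(C) has a methoxy ether (-OCH3) but the oxygen has H0, not H1.
(D) has a hydroxyl group (-OH) but the -OH is on an aliphatic carbon, not an aromatic c.
So the answer is (B).

B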